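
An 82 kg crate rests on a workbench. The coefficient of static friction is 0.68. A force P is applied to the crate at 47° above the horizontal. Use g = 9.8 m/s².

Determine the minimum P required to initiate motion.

P ≈ 463 N

N = m g − P sin α (the pull lifts the crate).
At impending slip, P cos α = μ_s N = μ_s (m g − P sin α).
Solving: P (cos α + μ_s sin α) = μ_s m g → P = 0.68×804/(cos 47° + 0.68 sin 47°) = 546/1.179 = 463 N.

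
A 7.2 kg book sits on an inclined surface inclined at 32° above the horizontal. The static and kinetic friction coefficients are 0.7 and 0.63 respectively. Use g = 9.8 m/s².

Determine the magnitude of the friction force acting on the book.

Perpendicular to the surface, N = m g cos θ = 7.2·9.8·cos 32° = 59.84 N.
For equilibrium along the incline, friction must balance the weight component: f = m g sin θ = 37.39 N up the slope.
Maximum static friction available: μ_s N = 0.7 × 59.84 = 41.89 N.
Since |37.39| ≤ 41.89 N, no slip — friction simply equals what equilibrium demands.

f ≈ 37.4 N (up the incline)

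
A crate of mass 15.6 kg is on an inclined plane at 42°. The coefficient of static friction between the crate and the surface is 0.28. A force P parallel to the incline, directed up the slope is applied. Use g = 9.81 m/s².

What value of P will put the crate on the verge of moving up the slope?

At impending motion up the slope, friction acts down-slope at its limit: f = μ_s N.
P is parallel to the surface, so N = m g cos θ = 114 N.
Along the incline: P = m g sin θ + μ_s N = 102 + 0.28×114 = 134 N.

P ≈ 134 N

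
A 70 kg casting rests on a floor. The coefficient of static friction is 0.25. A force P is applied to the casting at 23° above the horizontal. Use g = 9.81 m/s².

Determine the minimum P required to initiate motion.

N = m g − P sin α (the pull lifts the casting).
At impending slip, P cos α = μ_s N = μ_s (m g − P sin α).
Solving: P (cos α + μ_s sin α) = μ_s m g → P = 0.25×687/(cos 23° + 0.25 sin 23°) = 172/1.018 = 169 N.

P ≈ 169 N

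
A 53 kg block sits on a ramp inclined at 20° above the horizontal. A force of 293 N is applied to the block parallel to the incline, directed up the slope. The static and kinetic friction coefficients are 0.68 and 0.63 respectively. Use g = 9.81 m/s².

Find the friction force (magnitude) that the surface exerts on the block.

Normal force: N = m g cos θ = 53 × 9.81 × cos 20° = 488.6 N.
Parallel to the incline, ΣF = 0 gives f = m g sin θ − P = 177.8 − 293 = -115.2 N (up-slope positive).
Static friction can supply at most μ_s N = 332.2 N.
Since |-115.2| ≤ 332.2 N, no slip — friction simply equals what equilibrium demands.

f ≈ 115 N (down the incline)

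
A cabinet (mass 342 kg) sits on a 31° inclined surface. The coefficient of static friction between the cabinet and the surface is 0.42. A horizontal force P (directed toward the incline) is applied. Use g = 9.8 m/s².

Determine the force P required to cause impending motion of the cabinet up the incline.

P ≈ 4580 N

At impending motion up the slope, friction acts down-slope at its limit: f = μ_s N.
Perpendicular to the incline: N = m g cos θ + P sin θ.
Along the incline: P cos θ = m g sin θ + μ_s N = m g sin θ + μ_s (m g cos θ + P sin θ).
Solving, P (cos θ − μ_s sin θ) = m g (sin θ + μ_s cos θ), so P = 342×9.8×(sin 31° + 0.42 cos 31°)/(cos 31° − 0.42 sin 31°) = 3350×0.875/0.6409 = 4580 N.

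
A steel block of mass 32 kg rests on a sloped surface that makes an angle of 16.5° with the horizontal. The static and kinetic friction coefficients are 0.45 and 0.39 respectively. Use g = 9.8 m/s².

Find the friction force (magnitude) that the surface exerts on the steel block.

The normal reaction is N = m g cos θ = 300.7 N.
Along the slope the weight component is m g sin θ = 89.07 N; friction must supply exactly this, acting up-slope.
The static-friction ceiling is μ_s N = 0.45 × 300.7 = 135.3 N.
Since |89.07| ≤ 135.3 N, static friction is sufficient; f equals the required value, not μ_s N.

f ≈ 89.1 N (up the incline)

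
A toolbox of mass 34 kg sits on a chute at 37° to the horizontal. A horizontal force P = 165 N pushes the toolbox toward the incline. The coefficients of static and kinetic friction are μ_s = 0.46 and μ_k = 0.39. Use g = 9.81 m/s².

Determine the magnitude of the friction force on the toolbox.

Resolve perpendicular to the incline: N = m g cos θ + P sin θ = 34×9.81×cos 37° + 165×sin 37° = 365.7 N.
Along the incline, the net driving force (taking up-slope positive) is P cos θ − m g sin θ = 131.8 − 200.7 = -68.95 N, so equilibrium requires friction f = 68.95 N (up-slope).
The limit of static friction is μ_s N = 168.2 N.
Since 68.95 N is within the 168.2 N limit, the toolbox stays put and friction is exactly 69 N.

f ≈ 69 N (up the incline)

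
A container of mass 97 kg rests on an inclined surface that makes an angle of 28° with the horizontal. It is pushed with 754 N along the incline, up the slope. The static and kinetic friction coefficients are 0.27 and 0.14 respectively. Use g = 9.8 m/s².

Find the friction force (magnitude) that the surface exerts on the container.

f ≈ 118 N (down the incline)

Normal force: N = m g cos θ = 97 × 9.8 × cos 28° = 839.3 N.
The friction needed for equilibrium is m g sin θ − P = 446.3 − 754 = -307.7 N, measured positive up-slope.
Static friction can supply at most μ_s N = 226.6 N.
|-307.7| exceeds 226.6 N, so the container slips up-slope; friction is kinetic, f = μ_k N = 0.14×839.3 = 118 N.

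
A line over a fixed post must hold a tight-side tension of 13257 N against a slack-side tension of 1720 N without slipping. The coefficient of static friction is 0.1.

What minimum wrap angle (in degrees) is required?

T₂/T₁ = e^{μβ} → β = ln(T₂/T₁)/μ.
β = ln(13257/1720)/0.1 = 2.042/0.1 = 20.42 rad.
In degrees: β = 20.42 × 180/π = 1170°.

β_min ≈ 1170°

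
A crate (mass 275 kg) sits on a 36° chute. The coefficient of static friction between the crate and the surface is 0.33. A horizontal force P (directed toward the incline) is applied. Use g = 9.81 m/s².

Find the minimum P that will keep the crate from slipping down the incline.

The crate tends to slide down (tan θ > μ_s), so at the point of impending slip friction acts up-slope at its limit: f = μ_s N.
Perpendicular to the incline: N = m g cos θ + P sin θ.
Along the incline: P cos θ + μ_s N = m g sin θ, i.e. P cos θ + μ_s (m g cos θ + P sin θ) = m g sin θ.
Solving, P (cos θ + μ_s sin θ) = m g (sin θ − μ_s cos θ), so P = 2700×0.3208/1.003 = 863 N.

P_min ≈ 863 N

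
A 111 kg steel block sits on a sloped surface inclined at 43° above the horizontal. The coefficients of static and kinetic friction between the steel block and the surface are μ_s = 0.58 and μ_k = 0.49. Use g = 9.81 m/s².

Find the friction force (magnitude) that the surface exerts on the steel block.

f ≈ 390 N (up the incline)

Normal force: N = m g cos θ = 111 × 9.81 × cos 43° = 796.4 N.
Along the slope the weight component is m g sin θ = 742.6 N; friction must supply exactly this, acting up-slope.
Maximum static friction available: μ_s N = 0.58 × 796.4 = 461.9 N.
Since |742.6| > 461.9 N, static friction cannot hold it; the steel block slides down the incline and kinetic friction applies: f = μ_k N = 0.49 × 796.4 = 390 N.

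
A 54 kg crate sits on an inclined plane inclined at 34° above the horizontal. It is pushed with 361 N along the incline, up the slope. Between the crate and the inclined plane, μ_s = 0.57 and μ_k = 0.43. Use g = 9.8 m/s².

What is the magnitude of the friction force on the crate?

The normal reaction is N = m g cos θ = 438.7 N.
The friction needed for equilibrium is m g sin θ − P = 295.9 − 361 = -65.08 N, measured positive up-slope.
Maximum static friction available: μ_s N = 0.57 × 438.7 = 250.1 N.
Since |-65.08| ≤ 250.1 N, the crate remains in static equilibrium and friction takes exactly the required value.

f ≈ 65.1 N (down the incline)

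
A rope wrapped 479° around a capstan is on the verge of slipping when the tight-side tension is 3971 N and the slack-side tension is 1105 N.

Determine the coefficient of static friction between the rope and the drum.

μ ≈ 0.153

T₂/T₁ = e^{μβ} → μ = ln(T₂/T₁)/β.
β = 479° = 8.36 rad.
μ = ln(3971/1105)/8.36 = ln(3.594)/8.36 = 0.153.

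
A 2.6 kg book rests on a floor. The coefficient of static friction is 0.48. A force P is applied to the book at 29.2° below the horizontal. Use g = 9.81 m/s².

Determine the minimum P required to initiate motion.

P ≈ 19.2 N

N = m g + P sin α (the push presses the book into the floor).
At impending slip, P cos α = μ_s N = μ_s (m g + P sin α).
Solving: P (cos α − μ_s sin α) = μ_s m g → P = 0.48×25.5/(cos 29.2° − 0.48 sin 29.2°) = 12.2/0.6387 = 19.2 N.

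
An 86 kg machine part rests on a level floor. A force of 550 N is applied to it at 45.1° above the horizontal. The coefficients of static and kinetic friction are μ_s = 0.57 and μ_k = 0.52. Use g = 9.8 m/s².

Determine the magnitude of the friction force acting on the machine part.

f ≈ 236 N

Vertical equilibrium gives N = m g − P sin α = 453.2 N.
For equilibrium, f = P cos α = 550×cos 45.1° = 388.2 N.
μ_s N = 0.57 × 453.2 = 258.3 N.
The required friction exceeds μ_s N, so the machine part moves and f = μ_k N = 236 N.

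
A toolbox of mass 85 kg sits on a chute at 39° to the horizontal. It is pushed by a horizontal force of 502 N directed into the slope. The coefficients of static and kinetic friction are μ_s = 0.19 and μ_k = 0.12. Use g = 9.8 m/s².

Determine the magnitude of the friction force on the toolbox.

f ≈ 134 N (up the incline)

Normal direction: N = m g cos θ + P sin θ = 963.3 N.
Along the incline, the net driving force (taking up-slope positive) is P cos θ − m g sin θ = 390.1 − 524.2 = -134.1 N, so equilibrium requires friction f = 134.1 N (up-slope).
The limit of static friction is μ_s N = 183 N.
Since 134.1 N is within the 183 N limit, the toolbox stays put and friction is exactly 134 N.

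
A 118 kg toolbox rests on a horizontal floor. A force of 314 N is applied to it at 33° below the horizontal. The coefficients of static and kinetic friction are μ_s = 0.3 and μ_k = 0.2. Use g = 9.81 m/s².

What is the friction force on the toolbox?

The vertical component of P adds to the normal force: N = m g + P sin α = 1158 + 171 = 1329 N.
For equilibrium, f = P cos α = 314×cos 33° = 263.3 N.
The static-friction limit is μ_s N = 398.6 N.
Since 263.3 N does not exceed the limit, the toolbox stays at rest and f = 263 N.

f ≈ 263 N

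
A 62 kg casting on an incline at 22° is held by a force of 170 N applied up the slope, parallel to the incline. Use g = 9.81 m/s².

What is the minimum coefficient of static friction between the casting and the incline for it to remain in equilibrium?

N = m g cos θ = 563.9 N.
Friction must make up the shortfall along the incline: f = m g sin θ − P = 227.8 − 170 = 57.84 N.
At the threshold f = μ_s N, so μ_s,min = 57.84/563.9 = 0.103.

μ_s,min ≈ 0.103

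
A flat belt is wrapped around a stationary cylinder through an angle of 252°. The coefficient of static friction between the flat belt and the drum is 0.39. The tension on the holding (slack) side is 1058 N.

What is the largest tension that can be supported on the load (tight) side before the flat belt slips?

T_max ≈ 5880 N

At impending slip the capstan equation gives T₂/T₁ = e^{μβ} with β in radians.
β = 252° × π/180 = 4.398 rad.
e^{μβ} = e^{0.39×4.398} = 5.558.
T₂ = T₁ · e^{μβ} = 1058 × 5.558 = 5880 N.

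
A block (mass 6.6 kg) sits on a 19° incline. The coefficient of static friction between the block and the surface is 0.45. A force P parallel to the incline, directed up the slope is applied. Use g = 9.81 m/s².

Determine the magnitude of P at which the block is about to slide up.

P ≈ 48.6 N

At impending motion up the slope, friction acts down-slope at its limit: f = μ_s N.
P is parallel to the surface, so N = m g cos θ = 61.2 N.
Along the incline: P = m g sin θ + μ_s N = 21.1 + 0.45×61.2 = 48.6 N.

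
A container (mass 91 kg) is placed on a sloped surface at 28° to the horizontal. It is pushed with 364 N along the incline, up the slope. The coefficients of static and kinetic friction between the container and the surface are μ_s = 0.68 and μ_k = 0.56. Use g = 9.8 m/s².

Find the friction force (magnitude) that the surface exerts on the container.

The normal reaction is N = m g cos θ = 787.4 N.
The friction needed for equilibrium is m g sin θ − P = 418.7 − 364 = 54.67 N, measured positive up-slope.
Maximum static friction available: μ_s N = 0.68 × 787.4 = 535.4 N.
Since |54.67| ≤ 535.4 N, the container remains in static equilibrium and friction takes exactly the required value.

f ≈ 54.7 N (up the incline)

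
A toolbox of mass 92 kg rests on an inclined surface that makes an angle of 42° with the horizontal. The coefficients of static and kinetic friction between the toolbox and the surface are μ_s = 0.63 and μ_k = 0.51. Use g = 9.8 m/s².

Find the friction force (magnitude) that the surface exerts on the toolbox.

f ≈ 342 N (up the incline)

Perpendicular to the surface, N = m g cos θ = 92·9.8·cos 42° = 670 N.
For equilibrium along the incline, friction must balance the weight component: f = m g sin θ = 603.3 N up the slope.
Maximum static friction available: μ_s N = 0.63 × 670 = 422.1 N.
Since |603.3| > 422.1 N, static friction cannot hold it; the toolbox slides down the incline and kinetic friction applies: f = μ_k N = 0.51 × 670 = 342 N.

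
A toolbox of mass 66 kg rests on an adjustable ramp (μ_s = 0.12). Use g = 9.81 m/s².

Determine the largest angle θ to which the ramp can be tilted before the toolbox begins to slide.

At the slip threshold, m g sin θ = μ_s · m g cos θ, so tan θ = μ_s.
θ_max = arctan(0.12) = 6.84°.

θ_max ≈ 6.84°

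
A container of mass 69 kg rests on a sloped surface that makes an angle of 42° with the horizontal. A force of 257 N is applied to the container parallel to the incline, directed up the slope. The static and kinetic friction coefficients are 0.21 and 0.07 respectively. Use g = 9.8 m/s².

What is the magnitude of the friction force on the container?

The normal reaction is N = m g cos θ = 502.5 N.
The friction needed for equilibrium is m g sin θ − P = 452.5 − 257 = 195.5 N, measured positive up-slope.
Maximum static friction available: μ_s N = 0.21 × 502.5 = 105.5 N.
Since |195.5| > 105.5 N, static friction cannot hold it; the container slides down the incline and kinetic friction applies: f = μ_k N = 0.07 × 502.5 = 35.2 N.

f ≈ 35.2 N (up the incline)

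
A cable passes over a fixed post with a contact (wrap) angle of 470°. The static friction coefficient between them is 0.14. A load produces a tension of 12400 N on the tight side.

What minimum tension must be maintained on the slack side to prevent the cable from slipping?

Capstan equation at impending slip: T_tight/T_slack = e^{μβ}.
β = 470° = 8.203 rad; e^{μβ} = e^{0.14×8.203} = 3.153.
T_slack = T_tight / e^{μβ} = 12400 / 3.153 = 3930 N.

T_min ≈ 3930 N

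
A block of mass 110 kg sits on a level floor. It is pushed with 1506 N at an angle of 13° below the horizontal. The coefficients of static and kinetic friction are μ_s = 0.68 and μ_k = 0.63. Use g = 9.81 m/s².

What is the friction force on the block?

Vertical equilibrium gives N = m g + P sin α = 1418 N.
Horizontally, friction must balance P cos α = 1467 N.
μ_s N = 0.68 × 1418 = 964.2 N.
The required friction exceeds μ_s N, so the block moves and f = μ_k N = 893 N.

f ≈ 893 N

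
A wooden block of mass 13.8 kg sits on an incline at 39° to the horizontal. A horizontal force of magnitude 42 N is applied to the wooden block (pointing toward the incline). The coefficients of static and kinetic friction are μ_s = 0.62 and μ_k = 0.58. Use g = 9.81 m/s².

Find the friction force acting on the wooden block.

Resolve perpendicular to the incline: N = m g cos θ + P sin θ = 13.8×9.81×cos 39° + 42×sin 39° = 131.6 N.
Along the incline, the net driving force (taking up-slope positive) is P cos θ − m g sin θ = 32.64 − 85.2 = -52.56 N, so equilibrium requires friction f = 52.56 N (up-slope).
The limit of static friction is μ_s N = 81.62 N.
Since 52.56 N is within the 81.62 N limit, the wooden block stays put and friction is exactly 52.6 N.

f ≈ 52.6 N (up the incline)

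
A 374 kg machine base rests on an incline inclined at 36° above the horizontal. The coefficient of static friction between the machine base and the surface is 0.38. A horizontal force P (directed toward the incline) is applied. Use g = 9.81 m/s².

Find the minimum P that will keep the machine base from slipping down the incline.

The machine base tends to slide down (tan θ > μ_s), so at the point of impending slip friction acts up-slope at its limit: f = μ_s N.
Perpendicular to the incline: N = m g cos θ + P sin θ.
Along the incline: P cos θ + μ_s N = m g sin θ, i.e. P cos θ + μ_s (m g cos θ + P sin θ) = m g sin θ.
Solving, P (cos θ + μ_s sin θ) = m g (sin θ − μ_s cos θ), so P = 3670×0.2804/1.032 = 996 N.

P_min ≈ 996 N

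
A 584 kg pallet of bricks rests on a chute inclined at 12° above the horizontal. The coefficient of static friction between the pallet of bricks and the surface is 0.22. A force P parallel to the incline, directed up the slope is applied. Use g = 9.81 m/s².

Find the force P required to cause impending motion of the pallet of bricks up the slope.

At impending motion up the slope, friction acts down-slope at its limit: f = μ_s N.
P is parallel to the surface, so N = m g cos θ = 5600 N.
Along the incline: P = m g sin θ + μ_s N = 1190 + 0.22×5600 = 2420 N.

P ≈ 2420 N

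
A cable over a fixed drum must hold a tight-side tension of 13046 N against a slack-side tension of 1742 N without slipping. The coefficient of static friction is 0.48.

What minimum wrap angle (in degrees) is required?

T₂/T₁ = e^{μβ} → β = ln(T₂/T₁)/μ.
β = ln(13046/1742)/0.48 = 2.013/0.48 = 4.195 rad.
In degrees: β = 4.195 × 180/π = 240°.

β_min ≈ 240°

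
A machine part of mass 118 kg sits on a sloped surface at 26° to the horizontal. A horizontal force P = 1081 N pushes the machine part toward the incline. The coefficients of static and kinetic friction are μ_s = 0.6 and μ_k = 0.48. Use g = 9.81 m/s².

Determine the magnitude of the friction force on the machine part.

The horizontal push has a component P sin θ into the surface, so N = m g cos θ + P sin θ = 1040 + 473.9 = 1514 N.
Along the incline, the net driving force (taking up-slope positive) is P cos θ − m g sin θ = 971.6 − 507.4 = 464.1 N, so equilibrium requires friction f = -464.1 N (down-slope).
Maximum static friction: μ_s N = 0.6 × 1514 = 908.6 N.
Since 464.1 N is within the 908.6 N limit, the machine part stays put and friction is exactly 464 N.

f ≈ 464 N (down the incline)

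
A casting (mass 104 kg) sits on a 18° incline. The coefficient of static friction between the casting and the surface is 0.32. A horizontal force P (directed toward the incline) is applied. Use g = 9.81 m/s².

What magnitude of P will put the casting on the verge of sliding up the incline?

P ≈ 734 N

At impending motion up the slope, friction acts down-slope at its limit: f = μ_s N.
Perpendicular to the incline: N = m g cos θ + P sin θ.
Along the incline: P cos θ = m g sin θ + μ_s N = m g sin θ + μ_s (m g cos θ + P sin θ).
Solving, P (cos θ − μ_s sin θ) = m g (sin θ + μ_s cos θ), so P = 104×9.81×(sin 18° + 0.32 cos 18°)/(cos 18° − 0.32 sin 18°) = 1020×0.6134/0.8522 = 734 N.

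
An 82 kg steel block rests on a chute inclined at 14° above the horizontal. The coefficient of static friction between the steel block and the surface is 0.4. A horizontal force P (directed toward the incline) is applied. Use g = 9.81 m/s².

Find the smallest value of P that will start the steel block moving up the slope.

At impending motion up the slope, friction acts down-slope at its limit: f = μ_s N.
Perpendicular to the incline: N = m g cos θ + P sin θ.
Along the incline: P cos θ = m g sin θ + μ_s N = m g sin θ + μ_s (m g cos θ + P sin θ).
Solving, P (cos θ − μ_s sin θ) = m g (sin θ + μ_s cos θ), so P = 82×9.81×(sin 14° + 0.4 cos 14°)/(cos 14° − 0.4 sin 14°) = 804×0.63/0.8735 = 580 N.

P ≈ 580 N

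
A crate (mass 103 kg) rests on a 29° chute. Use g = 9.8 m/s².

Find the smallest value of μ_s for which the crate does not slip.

At the slip threshold m g sin θ = μ_s m g cos θ, so μ_s,min = tan θ.
μ_s,min = tan 29° = 0.554.

μ_s,min ≈ 0.554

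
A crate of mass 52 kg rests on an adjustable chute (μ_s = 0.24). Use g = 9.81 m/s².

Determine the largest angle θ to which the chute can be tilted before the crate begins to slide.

At the slip threshold, m g sin θ = μ_s · m g cos θ, so tan θ = μ_s.
θ_max = arctan(0.24) = 13.5°.

θ_max ≈ 13.5°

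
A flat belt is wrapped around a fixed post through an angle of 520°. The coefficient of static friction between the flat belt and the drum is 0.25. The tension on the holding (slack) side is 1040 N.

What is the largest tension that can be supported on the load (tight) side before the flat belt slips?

At impending slip the capstan equation gives T₂/T₁ = e^{μβ} with β in radians.
β = 520° × π/180 = 9.076 rad.
e^{μβ} = e^{0.25×9.076} = 9.669.
T₂ = T₁ · e^{μβ} = 1040 × 9.669 = 10100 N.

T_max ≈ 10100 N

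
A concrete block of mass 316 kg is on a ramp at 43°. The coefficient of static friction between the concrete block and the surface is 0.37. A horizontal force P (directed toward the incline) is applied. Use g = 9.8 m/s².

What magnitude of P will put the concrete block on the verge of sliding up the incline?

At impending motion up the slope, friction acts down-slope at its limit: f = μ_s N.
Perpendicular to the incline: N = m g cos θ + P sin θ.
Along the incline: P cos θ = m g sin θ + μ_s N = m g sin θ + μ_s (m g cos θ + P sin θ).
Solving, P (cos θ − μ_s sin θ) = m g (sin θ + μ_s cos θ), so P = 316×9.8×(sin 43° + 0.37 cos 43°)/(cos 43° − 0.37 sin 43°) = 3100×0.9526/0.479 = 6160 N.

P ≈ 6160 N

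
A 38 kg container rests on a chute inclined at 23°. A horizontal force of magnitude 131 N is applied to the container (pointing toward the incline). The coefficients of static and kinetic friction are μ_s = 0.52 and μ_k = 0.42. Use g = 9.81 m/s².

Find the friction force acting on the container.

f ≈ 25.1 N (up the incline)

Normal direction: N = m g cos θ + P sin θ = 394.3 N.
Parallel to the incline: P cos θ − m g sin θ = 120.6 − 145.7 = -25.07 N; the friction needed to balance this is 25.07 N acting up the slope.
The limit of static friction is μ_s N = 205.1 N.
Since 25.07 N is within the 205.1 N limit, the container stays put and friction is exactly 25.1 N.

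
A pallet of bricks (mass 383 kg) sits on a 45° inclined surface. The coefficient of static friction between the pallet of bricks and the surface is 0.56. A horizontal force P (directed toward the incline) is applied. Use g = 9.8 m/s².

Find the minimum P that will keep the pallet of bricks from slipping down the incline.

P_min ≈ 1060 N

The pallet of bricks tends to slide down (tan θ > μ_s), so at the point of impending slip friction acts up-slope at its limit: f = μ_s N.
Perpendicular to the incline: N = m g cos θ + P sin θ.
Along the incline: P cos θ + μ_s N = m g sin θ, i.e. P cos θ + μ_s (m g cos θ + P sin θ) = m g sin θ.
Solving, P (cos θ + μ_s sin θ) = m g (sin θ − μ_s cos θ), so P = 3750×0.3111/1.103 = 1060 N.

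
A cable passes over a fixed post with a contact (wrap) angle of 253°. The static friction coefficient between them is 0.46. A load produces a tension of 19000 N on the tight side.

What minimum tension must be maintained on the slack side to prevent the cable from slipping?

T_min ≈ 2490 N

Capstan equation at impending slip: T_tight/T_slack = e^{μβ}.
β = 253° = 4.416 rad; e^{μβ} = e^{0.46×4.416} = 7.623.
T_slack = T_tight / e^{μβ} = 19000 / 7.623 = 2490 N.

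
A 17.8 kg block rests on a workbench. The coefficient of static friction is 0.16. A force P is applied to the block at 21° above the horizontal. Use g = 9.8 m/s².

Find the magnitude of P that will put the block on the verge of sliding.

P ≈ 28.2 N

N = m g − P sin α (the pull lifts the block).
At impending slip, P cos α = μ_s N = μ_s (m g − P sin α).
Solving: P (cos α + μ_s sin α) = μ_s m g → P = 0.16×174/(cos 21° + 0.16 sin 21°) = 27.9/0.9909 = 28.2 N.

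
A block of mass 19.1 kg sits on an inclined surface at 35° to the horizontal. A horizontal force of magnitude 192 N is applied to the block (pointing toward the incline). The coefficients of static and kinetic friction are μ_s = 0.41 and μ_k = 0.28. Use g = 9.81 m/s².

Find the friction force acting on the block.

The horizontal push has a component P sin θ into the surface, so N = m g cos θ + P sin θ = 153.5 + 110.1 = 263.6 N.
Parallel to the incline: P cos θ − m g sin θ = 157.3 − 107.5 = 49.81 N; the friction needed to balance this is 49.81 N acting down the slope.
Maximum static friction: μ_s N = 0.41 × 263.6 = 108.1 N.
Since 49.81 N is within the 108.1 N limit, the block stays put and friction is exactly 49.8 N.

f ≈ 49.8 N (down the incline)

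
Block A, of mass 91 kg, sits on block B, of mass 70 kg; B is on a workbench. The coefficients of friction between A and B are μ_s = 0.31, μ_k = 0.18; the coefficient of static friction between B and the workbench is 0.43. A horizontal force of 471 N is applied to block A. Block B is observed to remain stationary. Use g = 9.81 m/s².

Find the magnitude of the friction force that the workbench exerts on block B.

f ≈ 161 N

Normal force at the A–B interface: N₁ = m_A g = 892.7 N.
So the A–B interface can sustain at most μ_s N₁ = 276.7 N of static friction.
Since P = 471 N > 276.7 N, A slides on B; the A–B friction is kinetic: f₁ = μ_k N₁ = 0.18×892.7 = 161 N.
B experiences an equal 161 N forward from A (third law). B is in equilibrium, so the floor supplies f₂ = 161 N of static friction (limit μ_s(m_A+m_B)g = 679.1 N, not exceeded).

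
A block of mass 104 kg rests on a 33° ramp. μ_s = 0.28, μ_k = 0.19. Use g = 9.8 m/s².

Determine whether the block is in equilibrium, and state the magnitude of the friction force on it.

f ≈ 162 N

N = m g cos θ = 855 N.
Down-slope weight component: m g sin θ = 555 N.
μ_s N = 239 N.
555 > 239 N, so it slides; kinetic friction f = μ_k N = 0.19×855 = 162 N.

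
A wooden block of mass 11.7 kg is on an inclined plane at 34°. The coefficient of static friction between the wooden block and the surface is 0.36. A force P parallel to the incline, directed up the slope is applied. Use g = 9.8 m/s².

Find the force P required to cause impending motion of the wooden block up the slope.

P ≈ 98.3 N

At impending motion up the slope, friction acts down-slope at its limit: f = μ_s N.
P is parallel to the surface, so N = m g cos θ = 95.1 N.
Along the incline: P = m g sin θ + μ_s N = 64.1 + 0.36×95.1 = 98.3 N.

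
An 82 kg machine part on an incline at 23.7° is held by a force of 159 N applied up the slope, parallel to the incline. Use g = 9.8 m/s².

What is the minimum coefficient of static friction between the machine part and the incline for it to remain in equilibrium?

N = m g cos θ = 735.8 N.
Friction must make up the shortfall along the incline: f = m g sin θ − P = 323 − 159 = 164 N.
At the threshold f = μ_s N, so μ_s,min = 164/735.8 = 0.223.

μ_s,min ≈ 0.223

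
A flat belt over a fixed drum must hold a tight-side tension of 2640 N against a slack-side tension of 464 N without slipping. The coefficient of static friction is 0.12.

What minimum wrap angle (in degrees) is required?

β_min ≈ 830°

T₂/T₁ = e^{μβ} → β = ln(T₂/T₁)/μ.
β = ln(2640/464)/0.12 = 1.739/0.12 = 14.49 rad.
In degrees: β = 14.49 × 180/π = 830°.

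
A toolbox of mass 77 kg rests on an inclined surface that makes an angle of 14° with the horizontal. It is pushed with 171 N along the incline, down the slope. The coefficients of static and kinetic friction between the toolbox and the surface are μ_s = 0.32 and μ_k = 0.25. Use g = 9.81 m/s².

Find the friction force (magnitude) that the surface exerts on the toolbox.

Normal force: N = m g cos θ = 77 × 9.81 × cos 14° = 732.9 N.
For equilibrium along the incline the friction force must supply f = m g sin θ + P = 182.7 + 171 = 353.7 N (positive meaning up-slope).
Maximum static friction available: μ_s N = 0.32 × 732.9 = 234.5 N.
|353.7| exceeds 234.5 N, so the toolbox slips down-slope; friction is kinetic, f = μ_k N = 0.25×732.9 = 183 N.

f ≈ 183 N (up the incline)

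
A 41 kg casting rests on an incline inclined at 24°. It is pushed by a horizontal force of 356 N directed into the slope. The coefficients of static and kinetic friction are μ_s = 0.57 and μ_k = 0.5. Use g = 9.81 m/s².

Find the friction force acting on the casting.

Normal direction: N = m g cos θ + P sin θ = 512.2 N.
Parallel to the incline: P cos θ − m g sin θ = 325.2 − 163.6 = 161.6 N; the friction needed to balance this is 161.6 N acting down the slope.
Maximum static friction: μ_s N = 0.57 × 512.2 = 292 N.
Since 161.6 N is within the 292 N limit, the casting stays put and friction is exactly 162 N.

f ≈ 162 N (down the incline)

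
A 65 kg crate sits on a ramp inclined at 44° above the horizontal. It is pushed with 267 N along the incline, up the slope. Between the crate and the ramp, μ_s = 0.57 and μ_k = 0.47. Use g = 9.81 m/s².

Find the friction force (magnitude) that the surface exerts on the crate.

f ≈ 176 N (up the incline)

Normal force: N = m g cos θ = 65 × 9.81 × cos 44° = 458.7 N.
Parallel to the incline, ΣF = 0 gives f = m g sin θ − P = 442.9 − 267 = 175.9 N (up-slope positive).
Maximum static friction available: μ_s N = 0.57 × 458.7 = 261.5 N.
Since |175.9| ≤ 261.5 N, static friction is sufficient; f equals the required value, not μ_s N.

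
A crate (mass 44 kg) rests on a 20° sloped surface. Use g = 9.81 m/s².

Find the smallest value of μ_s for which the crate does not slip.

At the slip threshold m g sin θ = μ_s m g cos θ, so μ_s,min = tan θ.
μ_s,min = tan 20° = 0.364.

μ_s,min ≈ 0.364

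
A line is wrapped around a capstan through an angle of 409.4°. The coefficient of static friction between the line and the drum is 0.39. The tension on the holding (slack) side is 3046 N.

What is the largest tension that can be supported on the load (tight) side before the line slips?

At impending slip the capstan equation gives T₂/T₁ = e^{μβ} with β in radians.
β = 409.4° × π/180 = 7.145 rad.
e^{μβ} = e^{0.39×7.145} = 16.23.
T₂ = T₁ · e^{μβ} = 3046 × 16.23 = 49400 N.

T_max ≈ 49400 N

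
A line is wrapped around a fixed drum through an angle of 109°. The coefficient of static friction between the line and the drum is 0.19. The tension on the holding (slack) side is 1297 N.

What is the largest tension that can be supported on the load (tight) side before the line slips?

T_max ≈ 1860 N

At impending slip the capstan equation gives T₂/T₁ = e^{μβ} with β in radians.
β = 109° × π/180 = 1.902 rad.
e^{μβ} = e^{0.19×1.902} = 1.435.
T₂ = T₁ · e^{μβ} = 1297 × 1.435 = 1860 N.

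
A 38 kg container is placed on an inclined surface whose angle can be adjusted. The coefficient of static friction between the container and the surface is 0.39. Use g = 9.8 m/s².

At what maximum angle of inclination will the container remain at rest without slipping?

At the slip threshold, m g sin θ = μ_s · m g cos θ, so tan θ = μ_s.
θ_max = arctan(0.39) = 21.3°.

θ_max ≈ 21.3°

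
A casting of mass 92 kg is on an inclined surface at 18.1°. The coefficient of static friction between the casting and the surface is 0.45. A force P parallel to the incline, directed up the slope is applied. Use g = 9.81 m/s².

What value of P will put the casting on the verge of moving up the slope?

At impending motion up the slope, friction acts down-slope at its limit: f = μ_s N.
P is parallel to the surface, so N = m g cos θ = 858 N.
Along the incline: P = m g sin θ + μ_s N = 280 + 0.45×858 = 666 N.

P ≈ 666 N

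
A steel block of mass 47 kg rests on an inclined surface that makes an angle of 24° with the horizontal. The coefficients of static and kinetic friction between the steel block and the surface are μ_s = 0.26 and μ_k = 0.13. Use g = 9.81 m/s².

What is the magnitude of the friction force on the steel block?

Normal force: N = m g cos θ = 47 × 9.81 × cos 24° = 421.2 N.
For equilibrium along the incline, friction must balance the weight component: f = m g sin θ = 187.5 N up the slope.
Static friction can supply at most μ_s N = 109.5 N.
Since |187.5| > 109.5 N, static friction cannot hold it; the steel block slides down the incline and kinetic friction applies: f = μ_k N = 0.13 × 421.2 = 54.8 N.

f ≈ 54.8 N (up the incline)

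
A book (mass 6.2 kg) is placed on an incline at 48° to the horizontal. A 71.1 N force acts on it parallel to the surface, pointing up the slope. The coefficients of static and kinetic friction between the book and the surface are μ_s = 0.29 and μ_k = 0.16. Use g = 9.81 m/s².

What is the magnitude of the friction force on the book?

Perpendicular to the surface, N = m g cos θ = 6.2·9.81·cos 48° = 40.7 N.
Parallel to the incline, ΣF = 0 gives f = m g sin θ − P = 45.2 − 71.1 = -25.9 N (up-slope positive).
Maximum static friction available: μ_s N = 0.29 × 40.7 = 11.8 N.
Since |-25.9| > 11.8 N, static friction cannot hold it; the book slides up the incline and kinetic friction applies: f = μ_k N = 0.16 × 40.7 = 6.51 N.

f ≈ 6.51 N (down the incline)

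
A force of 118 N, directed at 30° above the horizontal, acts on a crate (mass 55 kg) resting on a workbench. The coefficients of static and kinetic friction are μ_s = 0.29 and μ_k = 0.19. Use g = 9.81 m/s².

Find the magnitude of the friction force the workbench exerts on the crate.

f ≈ 102 N

The vertical component of P reduces the normal force: N = m g − P sin α = 539.6 − 59 = 480.6 N.
For equilibrium, f = P cos α = 118×cos 30° = 102.2 N.
μ_s N = 0.29 × 480.6 = 139.4 N.
Since 102.2 N does not exceed the limit, the crate stays at rest and f = 102 N.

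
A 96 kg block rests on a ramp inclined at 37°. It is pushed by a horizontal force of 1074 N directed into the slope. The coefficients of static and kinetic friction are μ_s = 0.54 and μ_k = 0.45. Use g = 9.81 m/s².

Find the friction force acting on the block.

f ≈ 291 N (down the incline)

Resolve perpendicular to the incline: N = m g cos θ + P sin θ = 96×9.81×cos 37° + 1074×sin 37° = 1398 N.
Along the incline, the net driving force (taking up-slope positive) is P cos θ − m g sin θ = 857.7 − 566.8 = 291 N, so equilibrium requires friction f = -291 N (down-slope).
The limit of static friction is μ_s N = 755.2 N.
Since 291 N is within the 755.2 N limit, the block stays put and friction is exactly 291 N.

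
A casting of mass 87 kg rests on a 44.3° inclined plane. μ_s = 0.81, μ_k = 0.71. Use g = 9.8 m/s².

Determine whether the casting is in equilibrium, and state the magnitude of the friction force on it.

N = m g cos θ = 610 N.
Down-slope weight component: m g sin θ = 595 N.
μ_s N = 494 N.
595 > 494 N, so it slides; kinetic friction f = μ_k N = 0.71×610 = 433 N.

f ≈ 433 N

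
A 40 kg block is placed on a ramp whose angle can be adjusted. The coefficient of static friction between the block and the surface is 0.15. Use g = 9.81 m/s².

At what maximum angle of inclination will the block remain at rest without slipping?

θ_max ≈ 8.53°

At the slip threshold, m g sin θ = μ_s · m g cos θ, so tan θ = μ_s.
θ_max = arctan(0.15) = 8.53°.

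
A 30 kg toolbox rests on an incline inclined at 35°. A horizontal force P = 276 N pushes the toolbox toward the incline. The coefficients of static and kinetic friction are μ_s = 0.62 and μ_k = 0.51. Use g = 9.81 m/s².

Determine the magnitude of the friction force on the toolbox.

f ≈ 57.3 N (down the incline)

The horizontal push has a component P sin θ into the surface, so N = m g cos θ + P sin θ = 241.1 + 158.3 = 399.4 N.
Parallel to the incline: P cos θ − m g sin θ = 226.1 − 168.8 = 57.28 N; the friction needed to balance this is 57.28 N acting down the slope.
Maximum static friction: μ_s N = 0.62 × 399.4 = 247.6 N.
|f_req| = 57.28 ≤ 247.6 N → the toolbox is in equilibrium; friction equals the required value.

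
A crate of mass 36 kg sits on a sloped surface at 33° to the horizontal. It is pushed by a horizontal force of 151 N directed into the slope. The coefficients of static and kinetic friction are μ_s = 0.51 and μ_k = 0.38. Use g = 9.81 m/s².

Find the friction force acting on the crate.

Normal direction: N = m g cos θ + P sin θ = 378.4 N.
Parallel to the incline: P cos θ − m g sin θ = 126.6 − 192.3 = -65.71 N; the friction needed to balance this is 65.71 N acting up the slope.
The limit of static friction is μ_s N = 193 N.
|f_req| = 65.71 ≤ 193 N → the crate is in equilibrium; friction equals the required value.

f ≈ 65.7 N (up the incline)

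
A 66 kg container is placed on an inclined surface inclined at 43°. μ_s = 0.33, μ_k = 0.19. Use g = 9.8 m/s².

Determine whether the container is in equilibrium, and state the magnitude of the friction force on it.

N = m g cos θ = 473 N.
Down-slope weight component: m g sin θ = 441 N.
μ_s N = 156 N.
441 > 156 N, so it slides; kinetic friction f = μ_k N = 0.19×473 = 89.9 N.

f ≈ 89.9 N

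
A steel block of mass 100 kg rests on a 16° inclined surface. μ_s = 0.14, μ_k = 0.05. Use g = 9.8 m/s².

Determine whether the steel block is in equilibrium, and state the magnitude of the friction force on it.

f ≈ 47.1 N

N = m g cos θ = 942 N.
Down-slope weight component: m g sin θ = 270 N.
μ_s N = 132 N.
270 > 132 N, so it slides; kinetic friction f = μ_k N = 0.05×942 = 47.1 N.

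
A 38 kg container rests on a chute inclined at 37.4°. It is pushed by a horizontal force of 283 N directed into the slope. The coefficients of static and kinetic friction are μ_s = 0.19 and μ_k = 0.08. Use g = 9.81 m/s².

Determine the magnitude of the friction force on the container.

f ≈ 1.6 N (up the incline)

Resolve perpendicular to the incline: N = m g cos θ + P sin θ = 38×9.81×cos 37.4° + 283×sin 37.4° = 468 N.
Along the incline, the net driving force (taking up-slope positive) is P cos θ − m g sin θ = 224.8 − 226.4 = -1.598 N, so equilibrium requires friction f = 1.598 N (up-slope).
Maximum static friction: μ_s N = 0.19 × 468 = 88.93 N.
Since 1.598 N is within the 88.93 N limit, the container stays put and friction is exactly 1.6 N.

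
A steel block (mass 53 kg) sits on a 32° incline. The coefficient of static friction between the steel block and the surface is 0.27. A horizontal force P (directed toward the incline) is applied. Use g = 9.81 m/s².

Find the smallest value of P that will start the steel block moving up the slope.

At impending motion up the slope, friction acts down-slope at its limit: f = μ_s N.
Perpendicular to the incline: N = m g cos θ + P sin θ.
Along the incline: P cos θ = m g sin θ + μ_s N = m g sin θ + μ_s (m g cos θ + P sin θ).
Solving, P (cos θ − μ_s sin θ) = m g (sin θ + μ_s cos θ), so P = 53×9.81×(sin 32° + 0.27 cos 32°)/(cos 32° − 0.27 sin 32°) = 520×0.7589/0.705 = 560 N.

P ≈ 560 N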